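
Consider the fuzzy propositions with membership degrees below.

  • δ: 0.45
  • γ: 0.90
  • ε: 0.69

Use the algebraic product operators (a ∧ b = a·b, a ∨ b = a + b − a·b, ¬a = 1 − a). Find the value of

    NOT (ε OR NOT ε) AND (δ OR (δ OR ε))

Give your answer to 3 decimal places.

NOT ε = 1 − 0.6900 = 0.3100
ε OR NOT ε = a + b − a·b on (0.6900, 0.3100) = 0.7861
NOT (ε OR NOT ε) = 1 − 0.7861 = 0.2139
δ OR ε = a + b − a·b on (0.4500, 0.6900) = 0.8295
δ OR (δ OR ε) = a + b − a·b on (0.4500, 0.8295) = 0.9062
NOT (ε OR NOT ε) AND (δ OR (δ OR ε)) = a·b on (0.2139, 0.9062) = 0.1938

0.194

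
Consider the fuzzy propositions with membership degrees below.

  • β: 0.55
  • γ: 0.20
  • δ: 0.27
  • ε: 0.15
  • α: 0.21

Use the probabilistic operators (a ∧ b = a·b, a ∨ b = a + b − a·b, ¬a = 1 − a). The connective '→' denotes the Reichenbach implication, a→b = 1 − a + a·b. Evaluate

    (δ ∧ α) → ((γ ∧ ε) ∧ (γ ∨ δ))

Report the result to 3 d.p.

δ ∧ α = a·b on (0.2700, 0.2100) = 0.0567
γ ∧ ε = a·b on (0.2000, 0.1500) = 0.0300
γ ∨ δ = a + b − a·b on (0.2000, 0.2700) = 0.4160
(γ ∧ ε) ∧ (γ ∨ δ) = a·b on (0.0300, 0.4160) = 0.0125
(δ ∧ α) → ((γ ∧ ε) ∧ (γ ∨ δ))  [Reichenbach: 1 − a + a·b] with a=0.0567, b=0.0125 → 0.9440

0.944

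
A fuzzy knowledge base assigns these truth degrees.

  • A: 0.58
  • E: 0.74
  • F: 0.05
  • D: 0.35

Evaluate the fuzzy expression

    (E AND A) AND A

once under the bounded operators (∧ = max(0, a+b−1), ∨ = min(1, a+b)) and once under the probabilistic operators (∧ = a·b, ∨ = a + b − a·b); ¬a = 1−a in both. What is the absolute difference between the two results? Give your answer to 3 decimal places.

Under bounded:
  E AND A = max(0, a+b−1) on (0.74, 0.58) = 0.32
  (E AND A) AND A = max(0, a+b−1) on (0.32, 0.58) = 0.00
  → value = 0.0000
Under probabilistic:
  E AND A = a·b on (0.7400, 0.5800) = 0.4292
  (E AND A) AND A = a·b on (0.4292, 0.5800) = 0.2489
  → value = 0.2489
|0.0000 − 0.2489| = 0.249

0.249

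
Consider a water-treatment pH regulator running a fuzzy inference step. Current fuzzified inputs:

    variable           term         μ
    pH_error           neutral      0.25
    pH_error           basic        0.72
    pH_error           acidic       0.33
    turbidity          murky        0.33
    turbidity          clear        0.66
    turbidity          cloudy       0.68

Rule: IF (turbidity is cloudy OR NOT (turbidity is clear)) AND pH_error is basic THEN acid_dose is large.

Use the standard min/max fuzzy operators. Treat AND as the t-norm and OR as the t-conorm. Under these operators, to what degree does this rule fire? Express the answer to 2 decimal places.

firing strength: (cloudy=0.68 OR ¬clear=1−0.66=0.34) = 0.68; AND[min(a, b)] with basic=0.72 → w = 0.68

0.68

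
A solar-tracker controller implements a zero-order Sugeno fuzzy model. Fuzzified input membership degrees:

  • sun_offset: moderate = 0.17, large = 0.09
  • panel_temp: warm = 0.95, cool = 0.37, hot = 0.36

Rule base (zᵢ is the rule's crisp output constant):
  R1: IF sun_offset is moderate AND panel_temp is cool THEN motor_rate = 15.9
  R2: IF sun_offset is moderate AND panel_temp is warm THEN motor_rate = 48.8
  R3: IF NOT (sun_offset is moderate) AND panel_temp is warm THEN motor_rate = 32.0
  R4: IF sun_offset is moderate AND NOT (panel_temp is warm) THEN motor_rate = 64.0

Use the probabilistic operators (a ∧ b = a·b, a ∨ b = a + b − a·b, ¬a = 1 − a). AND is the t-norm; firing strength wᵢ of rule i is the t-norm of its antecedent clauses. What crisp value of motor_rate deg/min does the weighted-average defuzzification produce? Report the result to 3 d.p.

R1 (z=15.9): moderate=0.17, cool=0.37; AND[a·b] → w = 0.0629
R2 (z=48.8): moderate=0.17, warm=0.95; AND[a·b] → w = 0.1615
R3 (z=32.0): ¬moderate=1−0.17=0.83, warm=0.95; AND[a·b] → w = 0.7885
R4 (z=64.0): moderate=0.17, ¬warm=1−0.95=0.05; AND[a·b] → w = 0.0085
Weighted average = (0.0629·15.9 + 0.1615·48.8 + 0.7885·32.0 + 0.0085·64.0) / (0.0629 + 0.1615 + 0.7885 + 0.0085)
  = 34.6573 / 1.0214 = 33.931

33.931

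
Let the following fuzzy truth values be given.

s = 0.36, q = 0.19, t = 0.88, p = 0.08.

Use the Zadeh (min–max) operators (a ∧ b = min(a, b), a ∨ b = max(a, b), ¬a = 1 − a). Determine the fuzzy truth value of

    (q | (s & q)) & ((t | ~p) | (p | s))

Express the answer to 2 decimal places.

0.19

s & q = min(a, b) on (0.36, 0.19) = 0.19
q | (s & q) = max(a, b) on (0.19, 0.19) = 0.19
~p = 1 − 0.08 = 0.92
t | ~p = max(a, b) on (0.88, 0.92) = 0.92
p | s = max(a, b) on (0.08, 0.36) = 0.36
(t | ~p) | (p | s) = max(a, b) on (0.92, 0.36) = 0.92
(q | (s & q)) & ((t | ~p) | (p | s)) = min(a, b) on (0.19, 0.92) = 0.19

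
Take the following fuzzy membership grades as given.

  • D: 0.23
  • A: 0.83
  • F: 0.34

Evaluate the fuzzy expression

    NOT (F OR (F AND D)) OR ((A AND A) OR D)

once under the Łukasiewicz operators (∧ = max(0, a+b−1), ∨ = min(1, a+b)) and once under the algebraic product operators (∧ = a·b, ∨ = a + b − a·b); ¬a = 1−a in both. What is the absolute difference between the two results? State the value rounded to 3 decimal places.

0.094

Under Łukasiewicz:
  F AND D = max(0, a+b−1) on (0.34, 0.23) = 0.00
  F OR (F AND D) = min(1, a+b) on (0.34, 0.00) = 0.34
  NOT (F OR (F AND D)) = 1 − 0.34 = 0.66
  A AND A = max(0, a+b−1) on (0.83, 0.83) = 0.66
  (A AND A) OR D = min(1, a+b) on (0.66, 0.23) = 0.89
  NOT (F OR (F AND D)) OR ((A AND A) OR D) = min(1, a+b) on (0.66, 0.89) = 1.00
  → value = 1.0000
Under algebraic product:
  F AND D = a·b on (0.3400, 0.2300) = 0.0782
  F OR (F AND D) = a + b − a·b on (0.3400, 0.0782) = 0.3916
  NOT (F OR (F AND D)) = 1 − 0.3916 = 0.6084
  A AND A = a·b on (0.8300, 0.8300) = 0.6889
  (A AND A) OR D = a + b − a·b on (0.6889, 0.2300) = 0.7605
  NOT (F OR (F AND D)) OR ((A AND A) OR D) = a + b − a·b on (0.6084, 0.7605) = 0.9062
  → value = 0.9062
|1.0000 − 0.9062| = 0.094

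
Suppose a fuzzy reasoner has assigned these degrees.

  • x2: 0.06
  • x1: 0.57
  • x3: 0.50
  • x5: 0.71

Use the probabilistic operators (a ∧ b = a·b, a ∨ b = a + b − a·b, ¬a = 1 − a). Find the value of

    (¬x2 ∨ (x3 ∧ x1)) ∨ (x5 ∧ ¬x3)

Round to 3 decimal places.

0.972

¬x2 = 1 − 0.0600 = 0.9400
x3 ∧ x1 = a·b on (0.5000, 0.5700) = 0.2850
¬x2 ∨ (x3 ∧ x1) = a + b − a·b on (0.9400, 0.2850) = 0.9571
¬x3 = 1 − 0.5000 = 0.5000
x5 ∧ ¬x3 = a·b on (0.7100, 0.5000) = 0.3550
(¬x2 ∨ (x3 ∧ x1)) ∨ (x5 ∧ ¬x3) = a + b − a·b on (0.9571, 0.3550) = 0.9723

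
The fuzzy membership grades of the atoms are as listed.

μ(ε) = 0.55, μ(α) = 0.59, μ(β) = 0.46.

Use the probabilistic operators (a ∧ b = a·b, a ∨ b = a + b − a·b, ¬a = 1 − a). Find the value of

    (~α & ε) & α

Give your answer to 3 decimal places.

~α = 1 − 0.5900 = 0.4100
~α & ε = a·b on (0.4100, 0.5500) = 0.2255
(~α & ε) & α = a·b on (0.2255, 0.5900) = 0.1330

0.133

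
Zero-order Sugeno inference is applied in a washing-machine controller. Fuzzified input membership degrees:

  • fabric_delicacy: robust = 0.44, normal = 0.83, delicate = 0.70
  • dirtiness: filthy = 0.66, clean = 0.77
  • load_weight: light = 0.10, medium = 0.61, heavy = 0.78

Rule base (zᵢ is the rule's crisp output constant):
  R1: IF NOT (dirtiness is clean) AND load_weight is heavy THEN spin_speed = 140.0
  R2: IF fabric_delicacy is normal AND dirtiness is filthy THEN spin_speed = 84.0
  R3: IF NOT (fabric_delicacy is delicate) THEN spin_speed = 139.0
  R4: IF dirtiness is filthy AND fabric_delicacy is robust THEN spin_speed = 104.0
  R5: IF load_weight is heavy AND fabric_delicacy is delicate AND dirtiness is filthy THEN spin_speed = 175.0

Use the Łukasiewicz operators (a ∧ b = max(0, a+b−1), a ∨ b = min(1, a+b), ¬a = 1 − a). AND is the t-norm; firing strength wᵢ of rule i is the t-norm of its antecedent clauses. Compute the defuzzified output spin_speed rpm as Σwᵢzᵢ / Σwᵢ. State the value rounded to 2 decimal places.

114.58

R1 (z=140.0): ¬clean=1−0.77=0.23, heavy=0.78; AND[max(0, a+b−1)] → w = 0.01
R2 (z=84.0): normal=0.83, filthy=0.66; AND[max(0, a+b−1)] → w = 0.49
R3 (z=139.0): ¬delicate=1−0.70=0.30 → w = 0.30
R4 (z=104.0): filthy=0.66, robust=0.44; AND[max(0, a+b−1)] → w = 0.10
R5 (z=175.0): heavy=0.78, delicate=0.70, filthy=0.66; AND[max(0, a+b−1)] → w = 0.14
Weighted average = (0.01·140.0 + 0.49·84.0 + 0.30·139.0 + 0.10·104.0 + 0.14·175.0) / (0.01 + 0.49 + 0.30 + 0.10 + 0.14)
  = 119.1600 / 1.0400 = 114.58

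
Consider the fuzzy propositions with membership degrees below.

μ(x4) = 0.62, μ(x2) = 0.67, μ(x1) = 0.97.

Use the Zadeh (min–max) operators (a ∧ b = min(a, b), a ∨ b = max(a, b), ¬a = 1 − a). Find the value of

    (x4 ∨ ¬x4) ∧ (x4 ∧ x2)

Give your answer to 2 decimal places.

0.62

¬x4 = 1 − 0.62 = 0.38
x4 ∨ ¬x4 = max(a, b) on (0.62, 0.38) = 0.62
x4 ∧ x2 = min(a, b) on (0.62, 0.67) = 0.62
(x4 ∨ ¬x4) ∧ (x4 ∧ x2) = min(a, b) on (0.62, 0.62) = 0.62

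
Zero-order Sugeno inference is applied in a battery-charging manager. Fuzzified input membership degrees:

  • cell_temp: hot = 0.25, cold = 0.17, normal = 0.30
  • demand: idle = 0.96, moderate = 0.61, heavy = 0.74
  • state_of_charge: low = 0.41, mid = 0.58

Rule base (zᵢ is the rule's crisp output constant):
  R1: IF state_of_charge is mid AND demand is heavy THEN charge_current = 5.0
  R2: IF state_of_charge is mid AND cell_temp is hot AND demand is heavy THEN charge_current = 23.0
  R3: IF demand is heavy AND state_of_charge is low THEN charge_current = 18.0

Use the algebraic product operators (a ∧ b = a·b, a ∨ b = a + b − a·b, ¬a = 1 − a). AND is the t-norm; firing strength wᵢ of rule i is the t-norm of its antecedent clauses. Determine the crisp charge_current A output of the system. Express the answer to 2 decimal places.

R1 (z=5.0): mid=0.58, heavy=0.74; AND[a·b] → w = 0.4292
R2 (z=23.0): mid=0.58, hot=0.25, heavy=0.74; AND[a·b] → w = 0.1073
R3 (z=18.0): heavy=0.74, low=0.41; AND[a·b] → w = 0.3034
Weighted average = (0.4292·5.0 + 0.1073·23.0 + 0.3034·18.0) / (0.4292 + 0.1073 + 0.3034)
  = 10.0751 / 0.8399 = 12.00

12.00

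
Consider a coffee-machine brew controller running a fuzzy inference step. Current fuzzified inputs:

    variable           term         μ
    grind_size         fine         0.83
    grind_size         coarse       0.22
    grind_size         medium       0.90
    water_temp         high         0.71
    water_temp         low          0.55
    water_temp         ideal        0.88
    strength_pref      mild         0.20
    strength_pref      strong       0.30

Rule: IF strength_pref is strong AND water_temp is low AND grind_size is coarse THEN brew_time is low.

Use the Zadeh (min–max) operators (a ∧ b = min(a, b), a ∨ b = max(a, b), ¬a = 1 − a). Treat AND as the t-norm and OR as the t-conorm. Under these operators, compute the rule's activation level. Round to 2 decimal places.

0.22

firing strength: strong=0.30, low=0.55, coarse=0.22; AND[min(a, b)] → w = 0.22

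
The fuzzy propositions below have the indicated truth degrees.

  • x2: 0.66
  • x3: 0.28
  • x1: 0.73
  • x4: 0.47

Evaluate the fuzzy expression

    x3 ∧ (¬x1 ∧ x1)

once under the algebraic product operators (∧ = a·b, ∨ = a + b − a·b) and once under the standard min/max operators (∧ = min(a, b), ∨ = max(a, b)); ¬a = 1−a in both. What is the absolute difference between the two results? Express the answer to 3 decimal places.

Under algebraic product:
  ¬x1 = 1 − 0.7300 = 0.2700
  ¬x1 ∧ x1 = a·b on (0.2700, 0.7300) = 0.1971
  x3 ∧ (¬x1 ∧ x1) = a·b on (0.2800, 0.1971) = 0.0552
  → value = 0.0552
Under standard min/max:
  ¬x1 = 1 − 0.73 = 0.27
  ¬x1 ∧ x1 = min(a, b) on (0.27, 0.73) = 0.27
  x3 ∧ (¬x1 ∧ x1) = min(a, b) on (0.28, 0.27) = 0.27
  → value = 0.2700
|0.0552 − 0.2700| = 0.215

0.215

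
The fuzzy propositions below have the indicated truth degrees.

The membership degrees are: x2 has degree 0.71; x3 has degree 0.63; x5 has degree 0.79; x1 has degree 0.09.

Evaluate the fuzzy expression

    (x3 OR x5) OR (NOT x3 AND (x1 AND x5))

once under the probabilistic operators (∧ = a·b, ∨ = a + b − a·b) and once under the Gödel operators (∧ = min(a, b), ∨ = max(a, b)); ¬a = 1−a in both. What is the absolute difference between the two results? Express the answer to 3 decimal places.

Under probabilistic:
  x3 OR x5 = a + b − a·b on (0.6300, 0.7900) = 0.9223
  NOT x3 = 1 − 0.6300 = 0.3700
  x1 AND x5 = a·b on (0.0900, 0.7900) = 0.0711
  NOT x3 AND (x1 AND x5) = a·b on (0.3700, 0.0711) = 0.0263
  (x3 OR x5) OR (NOT x3 AND (x1 AND x5)) = a + b − a·b on (0.9223, 0.0263) = 0.9243
  → value = 0.9243
Under Gödel:
  x3 OR x5 = max(a, b) on (0.63, 0.79) = 0.79
  NOT x3 = 1 − 0.63 = 0.37
  x1 AND x5 = min(a, b) on (0.09, 0.79) = 0.09
  NOT x3 AND (x1 AND x5) = min(a, b) on (0.37, 0.09) = 0.09
  (x3 OR x5) OR (NOT x3 AND (x1 AND x5)) = max(a, b) on (0.79, 0.09) = 0.79
  → value = 0.7900
|0.9243 − 0.7900| = 0.134

0.134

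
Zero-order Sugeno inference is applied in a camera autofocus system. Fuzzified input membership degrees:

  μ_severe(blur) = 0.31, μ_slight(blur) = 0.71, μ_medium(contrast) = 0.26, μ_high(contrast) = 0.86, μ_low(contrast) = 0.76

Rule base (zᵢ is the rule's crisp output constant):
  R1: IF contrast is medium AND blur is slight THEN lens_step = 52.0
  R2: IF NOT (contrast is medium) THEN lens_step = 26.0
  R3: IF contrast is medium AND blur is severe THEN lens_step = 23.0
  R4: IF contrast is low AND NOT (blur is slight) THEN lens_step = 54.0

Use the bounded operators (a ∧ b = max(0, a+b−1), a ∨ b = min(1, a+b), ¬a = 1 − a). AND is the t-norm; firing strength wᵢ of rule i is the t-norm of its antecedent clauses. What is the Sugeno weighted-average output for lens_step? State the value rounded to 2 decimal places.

27.77

R1 (z=52.0): medium=0.26, slight=0.71; AND[max(0, a+b−1)] → w = 0.00
R2 (z=26.0): ¬medium=1−0.26=0.74 → w = 0.74
R3 (z=23.0): medium=0.26, severe=0.31; AND[max(0, a+b−1)] → w = 0.00
R4 (z=54.0): low=0.76, ¬slight=1−0.71=0.29; AND[max(0, a+b−1)] → w = 0.05
Weighted average = (0.00·52.0 + 0.74·26.0 + 0.00·23.0 + 0.05·54.0) / (0.00 + 0.74 + 0.00 + 0.05)
  = 21.9400 / 0.7900 = 27.77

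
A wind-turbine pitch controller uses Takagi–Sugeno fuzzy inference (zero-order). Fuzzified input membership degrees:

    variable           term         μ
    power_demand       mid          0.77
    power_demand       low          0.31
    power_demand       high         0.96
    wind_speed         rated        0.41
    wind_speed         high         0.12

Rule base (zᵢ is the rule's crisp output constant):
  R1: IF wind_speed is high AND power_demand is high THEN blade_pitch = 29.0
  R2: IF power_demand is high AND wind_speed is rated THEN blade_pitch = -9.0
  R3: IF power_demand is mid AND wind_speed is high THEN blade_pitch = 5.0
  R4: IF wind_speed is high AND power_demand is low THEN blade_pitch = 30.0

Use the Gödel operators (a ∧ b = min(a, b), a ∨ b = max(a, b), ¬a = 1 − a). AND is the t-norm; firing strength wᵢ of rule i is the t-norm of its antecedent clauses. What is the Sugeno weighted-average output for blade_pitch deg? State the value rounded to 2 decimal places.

5.18

R1 (z=29.0): high=0.12, high=0.96; AND[min(a, b)] → w = 0.12
R2 (z=-9.0): high=0.96, rated=0.41; AND[min(a, b)] → w = 0.41
R3 (z=5.0): mid=0.77, high=0.12; AND[min(a, b)] → w = 0.12
R4 (z=30.0): high=0.12, low=0.31; AND[min(a, b)] → w = 0.12
Weighted average = (0.12·29.0 + 0.41·-9.0 + 0.12·5.0 + 0.12·30.0) / (0.12 + 0.41 + 0.12 + 0.12)
  = 3.9900 / 0.7700 = 5.18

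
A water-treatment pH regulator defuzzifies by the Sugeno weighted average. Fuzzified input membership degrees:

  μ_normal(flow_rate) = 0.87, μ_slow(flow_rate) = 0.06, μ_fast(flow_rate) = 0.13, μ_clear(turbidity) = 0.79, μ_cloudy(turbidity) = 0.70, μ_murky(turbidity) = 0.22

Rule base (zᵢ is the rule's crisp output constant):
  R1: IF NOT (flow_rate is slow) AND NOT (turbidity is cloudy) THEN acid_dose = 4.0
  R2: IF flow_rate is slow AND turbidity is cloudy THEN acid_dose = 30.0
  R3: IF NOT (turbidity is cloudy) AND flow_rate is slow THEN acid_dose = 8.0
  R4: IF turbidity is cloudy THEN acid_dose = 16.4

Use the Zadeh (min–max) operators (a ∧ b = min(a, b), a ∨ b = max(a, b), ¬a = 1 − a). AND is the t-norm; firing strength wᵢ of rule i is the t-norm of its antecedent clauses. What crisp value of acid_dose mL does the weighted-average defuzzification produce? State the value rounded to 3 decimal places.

R1 (z=4.0): ¬slow=1−0.06=0.94, ¬cloudy=1−0.70=0.30; AND[min(a, b)] → w = 0.30
R2 (z=30.0): slow=0.06, cloudy=0.70; AND[min(a, b)] → w = 0.06
R3 (z=8.0): ¬cloudy=1−0.70=0.30, slow=0.06; AND[min(a, b)] → w = 0.06
R4 (z=16.4): cloudy=0.70 → w = 0.70
Weighted average = (0.30·4.0 + 0.06·30.0 + 0.06·8.0 + 0.70·16.4) / (0.30 + 0.06 + 0.06 + 0.70)
  = 14.9600 / 1.1200 = 13.357

13.357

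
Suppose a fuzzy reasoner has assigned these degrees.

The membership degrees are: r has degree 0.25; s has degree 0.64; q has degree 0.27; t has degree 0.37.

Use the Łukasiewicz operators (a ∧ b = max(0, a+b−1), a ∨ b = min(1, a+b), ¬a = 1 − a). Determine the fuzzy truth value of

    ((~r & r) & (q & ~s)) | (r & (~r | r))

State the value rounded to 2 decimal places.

~r = 1 − 0.25 = 0.75
~r & r = max(0, a+b−1) on (0.75, 0.25) = 0.00
~s = 1 − 0.64 = 0.36
q & ~s = max(0, a+b−1) on (0.27, 0.36) = 0.00
(~r & r) & (q & ~s) = max(0, a+b−1) on (0.00, 0.00) = 0.00
~r = 1 − 0.25 = 0.75
~r | r = min(1, a+b) on (0.75, 0.25) = 1.00
r & (~r | r) = max(0, a+b−1) on (0.25, 1.00) = 0.25
((~r & r) & (q & ~s)) | (r & (~r | r)) = min(1, a+b) on (0.00, 0.25) = 0.25

0.25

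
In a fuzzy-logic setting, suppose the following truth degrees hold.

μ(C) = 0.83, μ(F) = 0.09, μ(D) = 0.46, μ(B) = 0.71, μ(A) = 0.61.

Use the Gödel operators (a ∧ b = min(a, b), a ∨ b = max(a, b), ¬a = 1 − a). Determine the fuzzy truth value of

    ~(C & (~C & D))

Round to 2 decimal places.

~C = 1 − 0.83 = 0.17
~C & D = min(a, b) on (0.17, 0.46) = 0.17
C & (~C & D) = min(a, b) on (0.83, 0.17) = 0.17
~(C & (~C & D)) = 1 − 0.17 = 0.83

0.83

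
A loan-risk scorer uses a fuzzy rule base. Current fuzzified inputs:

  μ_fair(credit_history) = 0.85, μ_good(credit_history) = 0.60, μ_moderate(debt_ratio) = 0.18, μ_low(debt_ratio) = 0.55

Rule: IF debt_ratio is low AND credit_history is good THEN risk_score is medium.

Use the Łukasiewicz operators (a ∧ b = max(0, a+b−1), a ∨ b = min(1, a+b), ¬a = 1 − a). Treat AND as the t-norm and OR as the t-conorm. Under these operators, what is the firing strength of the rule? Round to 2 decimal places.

firing strength: low=0.55, good=0.60; AND[max(0, a+b−1)] → w = 0.15

0.15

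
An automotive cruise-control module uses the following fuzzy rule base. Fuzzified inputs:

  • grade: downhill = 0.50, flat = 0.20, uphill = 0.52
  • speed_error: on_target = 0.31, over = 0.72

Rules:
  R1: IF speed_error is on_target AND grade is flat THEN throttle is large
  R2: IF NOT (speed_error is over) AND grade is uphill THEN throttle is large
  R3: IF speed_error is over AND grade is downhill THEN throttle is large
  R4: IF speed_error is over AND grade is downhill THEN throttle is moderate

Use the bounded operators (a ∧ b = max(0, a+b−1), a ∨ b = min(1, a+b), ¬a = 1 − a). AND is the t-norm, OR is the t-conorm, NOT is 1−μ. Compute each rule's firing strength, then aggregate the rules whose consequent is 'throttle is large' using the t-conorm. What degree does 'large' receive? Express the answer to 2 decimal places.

0.22

R1: on_target=0.31, flat=0.20; AND[max(0, a+b−1)] → w = 0.00
R2: ¬over=1−0.72=0.28, uphill=0.52; AND[max(0, a+b−1)] → w = 0.00
R3: over=0.72, downhill=0.50; AND[max(0, a+b−1)] → w = 0.22
R4: over=0.72, downhill=0.50; AND[max(0, a+b−1)] → w = 0.22
Rules with consequent 'large': {R1, R2, R3} → strengths 0.00, 0.00, 0.22
Aggregate via t-conorm [min(1, a+b)]: 0.22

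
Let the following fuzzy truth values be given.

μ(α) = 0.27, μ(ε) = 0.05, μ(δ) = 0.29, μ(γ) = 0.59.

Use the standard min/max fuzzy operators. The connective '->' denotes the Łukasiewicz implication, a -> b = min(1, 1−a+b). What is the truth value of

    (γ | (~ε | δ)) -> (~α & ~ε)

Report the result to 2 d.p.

~ε = 1 − 0.05 = 0.95
~ε | δ = max(a, b) on (0.95, 0.29) = 0.95
γ | (~ε | δ) = max(a, b) on (0.59, 0.95) = 0.95
~α = 1 − 0.27 = 0.73
~ε = 1 − 0.05 = 0.95
~α & ~ε = min(a, b) on (0.73, 0.95) = 0.73
(γ | (~ε | δ)) -> (~α & ~ε)  [Łukasiewicz: min(1, 1−a+b)] with a=0.95, b=0.73 → 0.78

0.78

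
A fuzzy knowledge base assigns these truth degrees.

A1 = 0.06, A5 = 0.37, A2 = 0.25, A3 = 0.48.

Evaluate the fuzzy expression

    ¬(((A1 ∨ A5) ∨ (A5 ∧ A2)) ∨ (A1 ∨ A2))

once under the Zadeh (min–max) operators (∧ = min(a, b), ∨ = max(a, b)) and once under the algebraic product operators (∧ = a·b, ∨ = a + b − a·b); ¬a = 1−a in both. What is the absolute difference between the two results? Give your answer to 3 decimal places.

Under Zadeh (min–max):
  A1 ∨ A5 = max(a, b) on (0.06, 0.37) = 0.37
  A5 ∧ A2 = min(a, b) on (0.37, 0.25) = 0.25
  (A1 ∨ A5) ∨ (A5 ∧ A2) = max(a, b) on (0.37, 0.25) = 0.37
  A1 ∨ A2 = max(a, b) on (0.06, 0.25) = 0.25
  ((A1 ∨ A5) ∨ (A5 ∧ A2)) ∨ (A1 ∨ A2) = max(a, b) on (0.37, 0.25) = 0.37
  ¬(((A1 ∨ A5) ∨ (A5 ∧ A2)) ∨ (A1 ∨ A2)) = 1 − 0.37 = 0.63
  → value = 0.6300
Under algebraic product:
  A1 ∨ A5 = a + b − a·b on (0.0600, 0.3700) = 0.4078
  A5 ∧ A2 = a·b on (0.3700, 0.2500) = 0.0925
  (A1 ∨ A5) ∨ (A5 ∧ A2) = a + b − a·b on (0.4078, 0.0925) = 0.4626
  A1 ∨ A2 = a + b − a·b on (0.0600, 0.2500) = 0.2950
  ((A1 ∨ A5) ∨ (A5 ∧ A2)) ∨ (A1 ∨ A2) = a + b − a·b on (0.4626, 0.2950) = 0.6211
  ¬(((A1 ∨ A5) ∨ (A5 ∧ A2)) ∨ (A1 ∨ A2)) = 1 − 0.6211 = 0.3789
  → value = 0.3789
|0.6300 − 0.3789| = 0.251

0.251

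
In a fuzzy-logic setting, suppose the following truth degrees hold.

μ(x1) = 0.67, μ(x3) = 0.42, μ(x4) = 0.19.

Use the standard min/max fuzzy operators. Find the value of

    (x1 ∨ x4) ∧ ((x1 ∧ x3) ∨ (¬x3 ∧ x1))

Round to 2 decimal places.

0.58

x1 ∨ x4 = max(a, b) on (0.67, 0.19) = 0.67
x1 ∧ x3 = min(a, b) on (0.67, 0.42) = 0.42
¬x3 = 1 − 0.42 = 0.58
¬x3 ∧ x1 = min(a, b) on (0.58, 0.67) = 0.58
(x1 ∧ x3) ∨ (¬x3 ∧ x1) = max(a, b) on (0.42, 0.58) = 0.58
(x1 ∨ x4) ∧ ((x1 ∧ x3) ∨ (¬x3 ∧ x1)) = min(a, b) on (0.67, 0.58) = 0.58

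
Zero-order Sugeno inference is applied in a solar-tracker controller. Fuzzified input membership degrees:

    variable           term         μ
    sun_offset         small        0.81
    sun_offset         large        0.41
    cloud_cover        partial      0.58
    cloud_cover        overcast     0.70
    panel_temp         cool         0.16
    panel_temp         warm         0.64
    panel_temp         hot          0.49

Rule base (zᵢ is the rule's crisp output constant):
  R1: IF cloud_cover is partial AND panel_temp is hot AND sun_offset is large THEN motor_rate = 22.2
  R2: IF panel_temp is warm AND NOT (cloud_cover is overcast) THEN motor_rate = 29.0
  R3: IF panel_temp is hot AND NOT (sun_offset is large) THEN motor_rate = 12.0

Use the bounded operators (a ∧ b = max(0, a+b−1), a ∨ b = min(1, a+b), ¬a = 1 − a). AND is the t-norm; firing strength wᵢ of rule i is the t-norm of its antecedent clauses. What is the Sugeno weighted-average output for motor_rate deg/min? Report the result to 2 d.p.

R1 (z=22.2): partial=0.58, hot=0.49, large=0.41; AND[max(0, a+b−1)] → w = 0.00
R2 (z=29.0): warm=0.64, ¬overcast=1−0.70=0.30; AND[max(0, a+b−1)] → w = 0.00
R3 (z=12.0): hot=0.49, ¬large=1−0.41=0.59; AND[max(0, a+b−1)] → w = 0.08
Weighted average = (0.00·22.2 + 0.00·29.0 + 0.08·12.0) / (0.00 + 0.00 + 0.08)
  = 0.9600 / 0.0800 = 12.00

12.00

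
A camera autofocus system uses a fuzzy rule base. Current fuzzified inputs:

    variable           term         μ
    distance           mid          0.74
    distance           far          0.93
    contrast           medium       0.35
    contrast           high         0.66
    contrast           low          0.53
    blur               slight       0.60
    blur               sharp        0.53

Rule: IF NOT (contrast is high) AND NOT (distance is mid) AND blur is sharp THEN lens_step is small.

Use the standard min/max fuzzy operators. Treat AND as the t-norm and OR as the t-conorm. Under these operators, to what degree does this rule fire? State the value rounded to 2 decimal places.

firing strength: ¬high=1−0.66=0.34, ¬mid=1−0.74=0.26, sharp=0.53; AND[min(a, b)] → w = 0.26

0.26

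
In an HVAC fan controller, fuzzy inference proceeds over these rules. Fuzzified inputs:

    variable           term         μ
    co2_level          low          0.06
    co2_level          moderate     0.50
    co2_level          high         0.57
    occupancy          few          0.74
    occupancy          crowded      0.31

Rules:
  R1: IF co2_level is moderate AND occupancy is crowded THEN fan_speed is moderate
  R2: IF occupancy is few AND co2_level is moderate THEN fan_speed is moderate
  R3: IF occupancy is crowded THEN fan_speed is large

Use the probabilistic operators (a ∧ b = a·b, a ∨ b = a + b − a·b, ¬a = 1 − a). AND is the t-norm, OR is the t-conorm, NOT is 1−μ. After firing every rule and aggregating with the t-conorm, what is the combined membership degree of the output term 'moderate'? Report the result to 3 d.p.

R1: moderate=0.50, crowded=0.31; AND[a·b] → w = 0.1550
R2: few=0.74, moderate=0.50; AND[a·b] → w = 0.3700
R3: crowded=0.31 → w = 0.3100
Rules with consequent 'moderate': {R1, R2} → strengths 0.1550, 0.3700
Aggregate via t-conorm [a + b − a·b]: 0.4677

0.468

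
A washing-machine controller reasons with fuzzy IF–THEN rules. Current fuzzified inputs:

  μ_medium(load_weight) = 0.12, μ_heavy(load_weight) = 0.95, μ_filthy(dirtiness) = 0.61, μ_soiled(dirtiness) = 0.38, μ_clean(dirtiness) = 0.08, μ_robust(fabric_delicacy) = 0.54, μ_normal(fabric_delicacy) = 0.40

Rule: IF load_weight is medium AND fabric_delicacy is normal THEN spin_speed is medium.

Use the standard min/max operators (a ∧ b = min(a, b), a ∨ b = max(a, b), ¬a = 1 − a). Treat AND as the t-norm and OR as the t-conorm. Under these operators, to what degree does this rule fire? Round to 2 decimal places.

firing strength: medium=0.12, normal=0.40; AND[min(a, b)] → w = 0.12

0.12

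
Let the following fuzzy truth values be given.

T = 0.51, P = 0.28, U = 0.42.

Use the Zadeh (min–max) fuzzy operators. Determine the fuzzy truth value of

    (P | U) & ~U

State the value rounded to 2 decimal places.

0.42

P | U = max(a, b) on (0.28, 0.42) = 0.42
~U = 1 − 0.42 = 0.58
(P | U) & ~U = min(a, b) on (0.42, 0.58) = 0.42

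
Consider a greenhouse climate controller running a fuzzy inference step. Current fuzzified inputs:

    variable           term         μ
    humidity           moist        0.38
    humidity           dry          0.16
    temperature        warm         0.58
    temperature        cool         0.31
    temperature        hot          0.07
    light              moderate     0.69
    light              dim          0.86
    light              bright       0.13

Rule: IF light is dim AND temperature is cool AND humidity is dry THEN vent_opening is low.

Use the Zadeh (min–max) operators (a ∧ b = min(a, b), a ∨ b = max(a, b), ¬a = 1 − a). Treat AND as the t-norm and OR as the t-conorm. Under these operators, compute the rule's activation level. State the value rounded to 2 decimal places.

0.16

firing strength: dim=0.86, cool=0.31, dry=0.16; AND[min(a, b)] → w = 0.16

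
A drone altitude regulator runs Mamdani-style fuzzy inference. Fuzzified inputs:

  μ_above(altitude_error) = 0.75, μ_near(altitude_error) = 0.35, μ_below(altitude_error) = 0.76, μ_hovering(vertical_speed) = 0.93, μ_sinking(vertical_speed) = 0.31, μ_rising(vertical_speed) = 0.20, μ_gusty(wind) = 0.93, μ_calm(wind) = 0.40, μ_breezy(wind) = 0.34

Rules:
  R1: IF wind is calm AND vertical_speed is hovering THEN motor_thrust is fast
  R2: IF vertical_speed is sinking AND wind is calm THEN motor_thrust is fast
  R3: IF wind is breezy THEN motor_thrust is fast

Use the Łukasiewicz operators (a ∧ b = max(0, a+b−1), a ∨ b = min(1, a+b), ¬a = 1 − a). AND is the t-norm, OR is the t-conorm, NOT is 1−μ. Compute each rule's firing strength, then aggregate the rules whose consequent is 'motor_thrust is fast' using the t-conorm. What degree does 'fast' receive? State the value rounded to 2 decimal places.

0.67

R1: calm=0.40, hovering=0.93; AND[max(0, a+b−1)] → w = 0.33
R2: sinking=0.31, calm=0.40; AND[max(0, a+b−1)] → w = 0.00
R3: breezy=0.34 → w = 0.34
Rules with consequent 'fast': {R1, R2, R3} → strengths 0.33, 0.00, 0.34
Aggregate via t-conorm [min(1, a+b)]: 0.67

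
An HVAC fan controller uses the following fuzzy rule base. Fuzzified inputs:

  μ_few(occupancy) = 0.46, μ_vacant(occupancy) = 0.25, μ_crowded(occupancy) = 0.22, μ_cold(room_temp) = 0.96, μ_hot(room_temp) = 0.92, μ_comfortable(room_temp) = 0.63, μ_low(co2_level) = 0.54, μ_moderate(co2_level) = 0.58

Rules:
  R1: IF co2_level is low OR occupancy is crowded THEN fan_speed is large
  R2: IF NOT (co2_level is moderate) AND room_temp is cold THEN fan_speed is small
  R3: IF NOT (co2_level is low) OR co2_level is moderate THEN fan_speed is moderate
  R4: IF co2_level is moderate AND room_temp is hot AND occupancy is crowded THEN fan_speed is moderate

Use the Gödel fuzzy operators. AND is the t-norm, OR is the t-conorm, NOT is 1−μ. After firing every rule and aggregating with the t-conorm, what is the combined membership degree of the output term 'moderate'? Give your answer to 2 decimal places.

0.58

R1: low=0.54, crowded=0.22; OR[max(a, b)] → w = 0.54
R2: ¬moderate=1−0.58=0.42, cold=0.96; AND[min(a, b)] → w = 0.42
R3: ¬low=1−0.54=0.46, moderate=0.58; OR[max(a, b)] → w = 0.58
R4: moderate=0.58, hot=0.92, crowded=0.22; AND[min(a, b)] → w = 0.22
Rules with consequent 'moderate': {R3, R4} → strengths 0.58, 0.22
Aggregate via t-conorm [max(a, b)]: 0.58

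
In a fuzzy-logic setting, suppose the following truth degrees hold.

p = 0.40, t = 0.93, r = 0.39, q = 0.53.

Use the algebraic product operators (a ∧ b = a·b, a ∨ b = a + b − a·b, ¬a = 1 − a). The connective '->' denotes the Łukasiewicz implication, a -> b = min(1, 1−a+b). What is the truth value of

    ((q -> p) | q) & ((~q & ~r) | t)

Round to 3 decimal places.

0.892

q -> p  [Łukasiewicz: min(1, 1−a+b)] with a=0.5300, b=0.4000 → 0.8700
(q -> p) | q = a + b − a·b on (0.8700, 0.5300) = 0.9389
~q = 1 − 0.5300 = 0.4700
~r = 1 − 0.3900 = 0.6100
~q & ~r = a·b on (0.4700, 0.6100) = 0.2867
(~q & ~r) | t = a + b − a·b on (0.2867, 0.9300) = 0.9501
((q -> p) | q) & ((~q & ~r) | t) = a·b on (0.9389, 0.9501) = 0.8920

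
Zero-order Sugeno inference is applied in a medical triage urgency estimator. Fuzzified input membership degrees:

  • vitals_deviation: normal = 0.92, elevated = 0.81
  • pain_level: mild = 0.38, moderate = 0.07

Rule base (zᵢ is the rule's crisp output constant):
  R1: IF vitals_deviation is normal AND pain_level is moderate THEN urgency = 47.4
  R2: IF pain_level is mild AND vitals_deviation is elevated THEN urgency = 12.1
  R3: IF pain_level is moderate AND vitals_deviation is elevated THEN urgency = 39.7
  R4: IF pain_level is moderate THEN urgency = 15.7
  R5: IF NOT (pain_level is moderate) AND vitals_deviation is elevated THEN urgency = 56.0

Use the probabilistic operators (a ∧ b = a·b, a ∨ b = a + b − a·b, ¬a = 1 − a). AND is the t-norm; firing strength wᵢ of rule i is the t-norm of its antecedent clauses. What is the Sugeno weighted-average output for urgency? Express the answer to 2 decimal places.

R1 (z=47.4): normal=0.92, moderate=0.07; AND[a·b] → w = 0.0644
R2 (z=12.1): mild=0.38, elevated=0.81; AND[a·b] → w = 0.3078
R3 (z=39.7): moderate=0.07, elevated=0.81; AND[a·b] → w = 0.0567
R4 (z=15.7): moderate=0.07 → w = 0.0700
R5 (z=56.0): ¬moderate=1−0.07=0.93, elevated=0.81; AND[a·b] → w = 0.7533
Weighted average = (0.0644·47.4 + 0.3078·12.1 + 0.0567·39.7 + 0.0700·15.7 + 0.7533·56.0) / (0.0644 + 0.3078 + 0.0567 + 0.0700 + 0.7533)
  = 52.3117 / 1.2522 = 41.78

41.78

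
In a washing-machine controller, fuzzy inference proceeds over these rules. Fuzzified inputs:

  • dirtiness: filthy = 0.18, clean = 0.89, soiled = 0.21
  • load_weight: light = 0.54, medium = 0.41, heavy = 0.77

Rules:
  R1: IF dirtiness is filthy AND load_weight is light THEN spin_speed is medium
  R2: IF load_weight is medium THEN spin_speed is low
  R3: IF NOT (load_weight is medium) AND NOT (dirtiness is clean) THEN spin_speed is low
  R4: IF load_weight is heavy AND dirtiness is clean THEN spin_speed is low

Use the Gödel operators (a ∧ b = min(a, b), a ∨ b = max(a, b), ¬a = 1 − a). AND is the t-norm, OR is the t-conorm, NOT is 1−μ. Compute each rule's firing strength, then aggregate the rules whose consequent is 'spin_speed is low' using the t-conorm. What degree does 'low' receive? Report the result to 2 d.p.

0.77

R1: filthy=0.18, light=0.54; AND[min(a, b)] → w = 0.18
R2: medium=0.41 → w = 0.41
R3: ¬medium=1−0.41=0.59, ¬clean=1−0.89=0.11; AND[min(a, b)] → w = 0.11
R4: heavy=0.77, clean=0.89; AND[min(a, b)] → w = 0.77
Rules with consequent 'low': {R2, R3, R4} → strengths 0.41, 0.11, 0.77
Aggregate via t-conorm [max(a, b)]: 0.77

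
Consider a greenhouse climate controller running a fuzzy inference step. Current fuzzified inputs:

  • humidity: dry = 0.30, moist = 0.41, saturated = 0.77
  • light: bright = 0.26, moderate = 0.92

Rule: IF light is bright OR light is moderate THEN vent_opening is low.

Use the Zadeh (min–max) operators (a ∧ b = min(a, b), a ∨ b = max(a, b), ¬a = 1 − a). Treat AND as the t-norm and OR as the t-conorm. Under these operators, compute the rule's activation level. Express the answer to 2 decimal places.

firing strength: bright=0.26, moderate=0.92; OR[max(a, b)] → w = 0.92

0.92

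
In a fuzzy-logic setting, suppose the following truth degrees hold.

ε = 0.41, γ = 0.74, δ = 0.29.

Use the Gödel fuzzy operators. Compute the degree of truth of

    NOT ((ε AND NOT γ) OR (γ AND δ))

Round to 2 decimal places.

0.71

NOT γ = 1 − 0.74 = 0.26
ε AND NOT γ = min(a, b) on (0.41, 0.26) = 0.26
γ AND δ = min(a, b) on (0.74, 0.29) = 0.29
(ε AND NOT γ) OR (γ AND δ) = max(a, b) on (0.26, 0.29) = 0.29
NOT ((ε AND NOT γ) OR (γ AND δ)) = 1 − 0.29 = 0.71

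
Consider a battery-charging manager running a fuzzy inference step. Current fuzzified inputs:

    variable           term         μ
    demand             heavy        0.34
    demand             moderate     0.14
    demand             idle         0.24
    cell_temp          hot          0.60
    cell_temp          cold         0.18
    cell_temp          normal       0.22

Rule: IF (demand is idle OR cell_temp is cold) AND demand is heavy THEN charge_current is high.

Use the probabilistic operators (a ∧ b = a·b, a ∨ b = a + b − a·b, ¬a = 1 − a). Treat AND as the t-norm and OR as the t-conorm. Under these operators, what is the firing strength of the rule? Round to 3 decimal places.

0.128

firing strength: (idle=0.24 OR cold=0.18) = 0.3768; AND[a·b] with heavy=0.34 → w = 0.1281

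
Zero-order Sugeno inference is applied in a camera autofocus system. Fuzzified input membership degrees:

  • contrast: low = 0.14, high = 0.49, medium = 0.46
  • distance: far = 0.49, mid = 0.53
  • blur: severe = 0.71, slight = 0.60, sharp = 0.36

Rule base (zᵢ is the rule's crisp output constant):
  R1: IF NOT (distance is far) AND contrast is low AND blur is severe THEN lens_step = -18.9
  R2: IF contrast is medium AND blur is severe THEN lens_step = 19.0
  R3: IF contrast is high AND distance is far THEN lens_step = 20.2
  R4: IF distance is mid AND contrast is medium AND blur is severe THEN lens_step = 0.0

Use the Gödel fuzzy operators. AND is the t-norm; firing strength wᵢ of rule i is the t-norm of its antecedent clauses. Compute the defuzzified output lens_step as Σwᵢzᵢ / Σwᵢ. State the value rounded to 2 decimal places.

10.32

R1 (z=-18.9): ¬far=1−0.49=0.51, low=0.14, severe=0.71; AND[min(a, b)] → w = 0.14
R2 (z=19.0): medium=0.46, severe=0.71; AND[min(a, b)] → w = 0.46
R3 (z=20.2): high=0.49, far=0.49; AND[min(a, b)] → w = 0.49
R4 (z=0.0): mid=0.53, medium=0.46, severe=0.71; AND[min(a, b)] → w = 0.46
Weighted average = (0.14·-18.9 + 0.46·19.0 + 0.49·20.2 + 0.46·0.0) / (0.14 + 0.46 + 0.49 + 0.46)
  = 15.9920 / 1.5500 = 10.32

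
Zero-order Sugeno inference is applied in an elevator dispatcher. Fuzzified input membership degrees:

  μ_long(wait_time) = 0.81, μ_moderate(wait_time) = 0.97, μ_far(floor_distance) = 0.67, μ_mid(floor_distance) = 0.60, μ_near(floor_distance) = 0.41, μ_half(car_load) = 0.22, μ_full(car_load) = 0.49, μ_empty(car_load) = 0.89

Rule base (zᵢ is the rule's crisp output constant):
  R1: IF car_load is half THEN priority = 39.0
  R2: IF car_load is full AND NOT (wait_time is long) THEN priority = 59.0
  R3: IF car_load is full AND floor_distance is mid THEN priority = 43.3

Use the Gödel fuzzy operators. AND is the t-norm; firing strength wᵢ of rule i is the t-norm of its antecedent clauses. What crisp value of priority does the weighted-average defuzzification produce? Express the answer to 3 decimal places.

45.563

R1 (z=39.0): half=0.22 → w = 0.22
R2 (z=59.0): full=0.49, ¬long=1−0.81=0.19; AND[min(a, b)] → w = 0.19
R3 (z=43.3): full=0.49, mid=0.60; AND[min(a, b)] → w = 0.49
Weighted average = (0.22·39.0 + 0.19·59.0 + 0.49·43.3) / (0.22 + 0.19 + 0.49)
  = 41.0070 / 0.9000 = 45.563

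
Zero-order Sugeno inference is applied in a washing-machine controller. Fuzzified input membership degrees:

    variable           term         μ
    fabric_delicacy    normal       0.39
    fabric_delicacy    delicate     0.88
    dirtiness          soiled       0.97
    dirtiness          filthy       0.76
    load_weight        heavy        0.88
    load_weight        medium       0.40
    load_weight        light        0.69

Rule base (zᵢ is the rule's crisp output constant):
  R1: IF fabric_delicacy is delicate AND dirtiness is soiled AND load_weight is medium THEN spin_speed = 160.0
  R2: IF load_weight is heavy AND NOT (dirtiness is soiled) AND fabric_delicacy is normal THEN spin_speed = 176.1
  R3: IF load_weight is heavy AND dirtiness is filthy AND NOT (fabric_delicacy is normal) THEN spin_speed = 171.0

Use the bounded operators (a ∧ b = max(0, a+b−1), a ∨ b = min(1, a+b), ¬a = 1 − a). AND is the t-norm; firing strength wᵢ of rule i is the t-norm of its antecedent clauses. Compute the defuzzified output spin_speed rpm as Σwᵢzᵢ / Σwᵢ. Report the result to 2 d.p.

R1 (z=160.0): delicate=0.88, soiled=0.97, medium=0.40; AND[max(0, a+b−1)] → w = 0.25
R2 (z=176.1): heavy=0.88, ¬soiled=1−0.97=0.03, normal=0.39; AND[max(0, a+b−1)] → w = 0.00
R3 (z=171.0): heavy=0.88, filthy=0.76, ¬normal=1−0.39=0.61; AND[max(0, a+b−1)] → w = 0.25
Weighted average = (0.25·160.0 + 0.00·176.1 + 0.25·171.0) / (0.25 + 0.00 + 0.25)
  = 82.7500 / 0.5000 = 165.50

165.50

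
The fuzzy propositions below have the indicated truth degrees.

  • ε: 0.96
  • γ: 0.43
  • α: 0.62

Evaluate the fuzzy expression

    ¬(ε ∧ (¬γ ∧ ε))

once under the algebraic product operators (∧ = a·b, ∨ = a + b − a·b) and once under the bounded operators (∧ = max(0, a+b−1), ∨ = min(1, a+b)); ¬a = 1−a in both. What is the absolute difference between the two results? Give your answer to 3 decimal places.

0.035

Under algebraic product:
  ¬γ = 1 − 0.4300 = 0.5700
  ¬γ ∧ ε = a·b on (0.5700, 0.9600) = 0.5472
  ε ∧ (¬γ ∧ ε) = a·b on (0.9600, 0.5472) = 0.5253
  ¬(ε ∧ (¬γ ∧ ε)) = 1 − 0.5253 = 0.4747
  → value = 0.4747
Under bounded:
  ¬γ = 1 − 0.43 = 0.57
  ¬γ ∧ ε = max(0, a+b−1) on (0.57, 0.96) = 0.53
  ε ∧ (¬γ ∧ ε) = max(0, a+b−1) on (0.96, 0.53) = 0.49
  ¬(ε ∧ (¬γ ∧ ε)) = 1 − 0.49 = 0.51
  → value = 0.5100
|0.4747 − 0.5100| = 0.035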